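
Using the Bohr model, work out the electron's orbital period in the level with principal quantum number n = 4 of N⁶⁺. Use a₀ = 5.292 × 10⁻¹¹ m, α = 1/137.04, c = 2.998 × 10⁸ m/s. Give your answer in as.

198.5 as

r = n²a₀/Z = 4²·5.292 × 10⁻¹¹/7 = 1.210 × 10⁻¹⁰ m
v = Zαc/n = 7·0.007297·2.998 × 10⁸/4 = 3.828 × 10⁶ m/s
T = 2πr/v = 1.985 × 10⁻¹⁶ s = 198.5 as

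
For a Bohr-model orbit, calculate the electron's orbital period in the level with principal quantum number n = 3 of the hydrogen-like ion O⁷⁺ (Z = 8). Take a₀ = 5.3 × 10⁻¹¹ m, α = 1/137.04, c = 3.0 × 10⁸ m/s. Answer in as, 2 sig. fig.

64 as

r = n²a₀/Z = 3²·5.3 × 10⁻¹¹/8 = 6.0 × 10⁻¹¹ m
v = Zαc/n = 8·0.0073·3.0 × 10⁸/3 = 5.8 × 10⁶ m/s
T = 2πr/v = 6.4 × 10⁻¹⁷ s = 64 as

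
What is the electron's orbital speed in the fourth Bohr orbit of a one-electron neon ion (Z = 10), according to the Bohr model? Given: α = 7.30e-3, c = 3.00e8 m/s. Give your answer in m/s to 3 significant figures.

v_n = Zαc/n = 10 × 0.00730 × 3.00e8 / 4
    = 5.47e6 m/s

5.47e6 m/s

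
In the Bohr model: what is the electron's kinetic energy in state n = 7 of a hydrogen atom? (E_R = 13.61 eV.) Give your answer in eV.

0.2778 eV

For a Coulomb orbit the virial theorem gives K = −E_n.
E_n = −E_R·Z²/n², so K = E_R·Z²/n² = 13.61 × 1²/7² = 0.2778 eV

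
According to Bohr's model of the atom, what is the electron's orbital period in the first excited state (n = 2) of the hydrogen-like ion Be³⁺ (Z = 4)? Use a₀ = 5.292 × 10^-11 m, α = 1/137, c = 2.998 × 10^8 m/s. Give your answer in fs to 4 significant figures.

r = n²a₀/Z = 2²·5.292 × 10^-11/4 = 5.292 × 10^-11 m
v = Zαc/n = 4·0.007299·2.998 × 10^8/2 = 4.377 × 10^6 m/s
T = 2πr/v = 7.597 × 10^-17 s = 0.07597 fs

0.07597 fs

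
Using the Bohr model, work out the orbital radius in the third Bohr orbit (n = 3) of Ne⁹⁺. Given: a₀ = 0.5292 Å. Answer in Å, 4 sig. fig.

r_n = n²a₀/Z = 3² × 0.5292 / 10
    = 9 × 0.5292 / 10 = 0.4763 Å

0.4763 Å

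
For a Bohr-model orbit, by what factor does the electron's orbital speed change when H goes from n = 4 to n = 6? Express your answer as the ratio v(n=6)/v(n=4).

2/3

v ∝ Z^1 · n^-1; with Z fixed, v ∝ n^-1.
v(n=6)/v(n=4) = (6/4)^-1 = 2/3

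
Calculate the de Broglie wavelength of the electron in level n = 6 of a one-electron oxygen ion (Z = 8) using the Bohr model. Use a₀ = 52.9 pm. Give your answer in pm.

The Bohr quantisation condition is nλ = 2πr_n.
r_n = n²a₀/Z = 238 pm
λ = 2πr_n/n = 2π·238/6 = 249 pm

249 pm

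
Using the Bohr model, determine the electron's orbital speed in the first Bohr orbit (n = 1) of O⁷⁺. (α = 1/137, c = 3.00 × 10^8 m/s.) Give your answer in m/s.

v_n = Zαc/n = 8 × 0.00730 × 3.00 × 10^8 / 1
    = 1.75 × 10^7 m/s

1.75 × 10^7 m/s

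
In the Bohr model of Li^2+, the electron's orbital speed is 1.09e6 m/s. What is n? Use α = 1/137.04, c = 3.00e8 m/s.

v_n = Zαc/n ⇒ n = Zαc/v = 3 × 0.00730 × 3.00e8 / 1.09e6 ≈ 6.03
n = 6

6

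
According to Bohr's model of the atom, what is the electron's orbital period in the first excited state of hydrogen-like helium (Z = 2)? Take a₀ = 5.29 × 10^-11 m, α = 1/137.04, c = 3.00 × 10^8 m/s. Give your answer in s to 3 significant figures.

3.04 × 10^-16 s

r = n²a₀/Z = 2²·5.29 × 10^-11/2 = 1.06 × 10^-10 m
v = Zαc/n = 2·0.00730·3.00 × 10^8/2 = 2.19 × 10^6 m/s
T = 2πr/v = 3.04 × 10^-16 s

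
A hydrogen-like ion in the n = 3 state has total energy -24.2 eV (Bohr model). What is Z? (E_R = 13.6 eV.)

E_n = −E_R Z²/n² ⇒ Z² = −E_n n²/E_R = 24.2 × 3² / 13.6 ≈ 16.01
Z = 4

4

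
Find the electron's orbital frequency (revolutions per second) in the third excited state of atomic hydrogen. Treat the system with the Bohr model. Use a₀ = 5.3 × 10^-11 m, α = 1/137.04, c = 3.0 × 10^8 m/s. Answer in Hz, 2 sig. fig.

1.0 × 10^14 Hz

r = n²a₀/Z = 8.5 × 10^-10 m, v = Zαc/n = 5.5 × 10^5 m/s
f = v/(2πr) = 1.0 × 10^14 Hz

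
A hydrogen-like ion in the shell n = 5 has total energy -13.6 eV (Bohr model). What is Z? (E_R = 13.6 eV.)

E_n = −E_R Z²/n² ⇒ Z² = −E_n n²/E_R = 13.6 × 5² / 13.6 ≈ 25.00
Z = 5

5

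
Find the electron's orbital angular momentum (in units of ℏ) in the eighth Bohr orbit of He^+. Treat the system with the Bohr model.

L_n = nℏ, so L/ℏ = n = 8.

8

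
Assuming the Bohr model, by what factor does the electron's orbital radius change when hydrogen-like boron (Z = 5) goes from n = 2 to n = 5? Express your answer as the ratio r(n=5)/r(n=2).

r ∝ Z^-1 · n^2; with Z fixed, r ∝ n^2.
r(n=5)/r(n=2) = (5/2)^2 = 25/4

25/4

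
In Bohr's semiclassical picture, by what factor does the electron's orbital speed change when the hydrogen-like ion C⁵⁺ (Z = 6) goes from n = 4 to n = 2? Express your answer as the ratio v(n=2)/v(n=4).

v ∝ Z^1 · n^-1; with Z fixed, v ∝ n^-1.
v(n=2)/v(n=4) = (2/4)^-1 = 2

2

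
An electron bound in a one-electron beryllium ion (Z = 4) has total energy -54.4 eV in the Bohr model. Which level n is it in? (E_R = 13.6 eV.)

E_n = −E_R Z²/n² ⇒ n² = E_R Z²/(−E_n) = 13.6 × 4² / 54.4 ≈ 4.00
n = 2

2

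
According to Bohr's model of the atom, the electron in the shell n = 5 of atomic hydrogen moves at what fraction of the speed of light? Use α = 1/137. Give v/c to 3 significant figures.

v_n = Zαc/n, so v/c = Zα/n = 1 × 0.00730 / 5 = 0.00146

0.00146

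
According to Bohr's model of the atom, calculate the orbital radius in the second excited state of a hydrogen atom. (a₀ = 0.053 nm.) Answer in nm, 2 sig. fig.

0.48 nm

r_n = n²a₀/Z = 3² × 0.053 / 1
    = 9 × 0.053 / 1 = 0.48 nm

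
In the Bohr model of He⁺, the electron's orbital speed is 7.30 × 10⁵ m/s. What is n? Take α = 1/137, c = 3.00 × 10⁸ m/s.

6

v_n = Zαc/n ⇒ n = Zαc/v = 2 × 0.00730 × 3.00 × 10⁸ / 7.30 × 10⁵ ≈ 6.00
n = 6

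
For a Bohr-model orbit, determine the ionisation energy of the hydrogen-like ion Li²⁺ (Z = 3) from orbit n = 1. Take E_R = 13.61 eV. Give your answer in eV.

122.5 eV

E_n = −E_R·Z²/n² = −13.61 × 3²/1² eV = -122.5 eV
Ionisation energy = −E_n = 122.5 eV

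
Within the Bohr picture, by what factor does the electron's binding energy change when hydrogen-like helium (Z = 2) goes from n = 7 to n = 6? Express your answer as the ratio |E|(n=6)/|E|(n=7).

|E| ∝ Z^2 · n^-2; with Z fixed, |E| ∝ n^-2.
|E|(n=6)/|E|(n=7) = (6/7)^-2 = 49/36

49/36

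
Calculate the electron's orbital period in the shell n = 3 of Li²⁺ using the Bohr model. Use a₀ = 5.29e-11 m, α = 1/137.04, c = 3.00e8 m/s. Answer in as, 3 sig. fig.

455 as

r = n²a₀/Z = 3²·5.29e-11/3 = 1.59e-10 m
v = Zαc/n = 3·0.00730·3.00e8/3 = 2.19e6 m/s
T = 2πr/v = 4.55e-16 s = 455 as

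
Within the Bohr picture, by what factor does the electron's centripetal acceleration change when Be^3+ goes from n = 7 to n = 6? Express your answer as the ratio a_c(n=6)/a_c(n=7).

2401/1296

a_c ∝ Z^3 · n^-4; with Z fixed, a_c ∝ n^-4.
a_c(n=6)/a_c(n=7) = (6/7)^-4 = 2401/1296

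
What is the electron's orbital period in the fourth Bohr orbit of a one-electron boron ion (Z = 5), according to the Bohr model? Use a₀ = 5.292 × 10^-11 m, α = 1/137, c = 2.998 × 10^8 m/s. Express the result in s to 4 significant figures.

3.890 × 10^-16 s

r = n²a₀/Z = 4²·5.292 × 10^-11/5 = 1.693 × 10^-10 m
v = Zαc/n = 5·0.007299·2.998 × 10^8/4 = 2.735 × 10^6 m/s
T = 2πr/v = 3.890 × 10^-16 s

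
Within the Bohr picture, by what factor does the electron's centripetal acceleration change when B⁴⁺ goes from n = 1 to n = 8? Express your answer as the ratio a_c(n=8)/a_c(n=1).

1/4096

a_c ∝ Z^3 · n^-4; with Z fixed, a_c ∝ n^-4.
a_c(n=8)/a_c(n=1) = (8/1)^-4 = 1/4096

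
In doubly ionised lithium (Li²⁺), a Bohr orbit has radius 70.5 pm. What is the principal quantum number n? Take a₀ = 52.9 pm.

r_n = n²a₀/Z ⇒ n² = rZ/a₀ = 70.5 × 3 / 52.9 ≈ 4.00
n = 2

2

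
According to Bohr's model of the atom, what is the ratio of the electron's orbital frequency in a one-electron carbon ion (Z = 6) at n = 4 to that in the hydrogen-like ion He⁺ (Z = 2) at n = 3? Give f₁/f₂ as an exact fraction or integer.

243/64

f ∝ Z^2 · n^-3
f₁/f₂ = (6/2)^2 · (4/3)^-3 = 243/64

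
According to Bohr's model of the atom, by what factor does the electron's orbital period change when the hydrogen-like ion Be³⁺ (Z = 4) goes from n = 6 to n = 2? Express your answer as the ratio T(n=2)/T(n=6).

T ∝ Z^-2 · n^3; with Z fixed, T ∝ n^3.
T(n=2)/T(n=6) = (2/6)^3 = 1/27

1/27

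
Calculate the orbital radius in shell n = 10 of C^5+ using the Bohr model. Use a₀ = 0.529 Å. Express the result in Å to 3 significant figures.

8.82 Å

r_n = n²a₀/Z = 10² × 0.529 / 6
    = 100 × 0.529 / 6 = 8.82 Å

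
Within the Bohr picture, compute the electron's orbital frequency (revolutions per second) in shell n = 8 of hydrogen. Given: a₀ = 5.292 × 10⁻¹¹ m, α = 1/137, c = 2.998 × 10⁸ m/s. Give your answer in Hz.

r = n²a₀/Z = 3.387 × 10⁻⁹ m, v = Zαc/n = 2.735 × 10⁵ m/s
f = v/(2πr) = 1.285 × 10¹³ Hz

1.285 × 10¹³ Hz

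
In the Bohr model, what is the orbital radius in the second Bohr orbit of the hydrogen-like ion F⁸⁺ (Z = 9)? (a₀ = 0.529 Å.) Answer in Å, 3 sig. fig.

r_n = n²a₀/Z = 2² × 0.529 / 9
    = 4 × 0.529 / 9 = 0.235 Å

0.235 Å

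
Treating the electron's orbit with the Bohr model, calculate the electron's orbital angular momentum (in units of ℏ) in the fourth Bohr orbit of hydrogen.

4

L_n = nℏ, so L/ℏ = n = 4.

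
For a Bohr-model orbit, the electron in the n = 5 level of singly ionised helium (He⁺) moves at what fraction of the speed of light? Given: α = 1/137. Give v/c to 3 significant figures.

v_n = Zαc/n, so v/c = Zα/n = 2 × 0.00730 / 5 = 0.00292

0.00292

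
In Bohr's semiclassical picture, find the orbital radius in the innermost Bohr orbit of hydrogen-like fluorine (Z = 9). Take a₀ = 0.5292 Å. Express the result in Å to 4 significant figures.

0.05880 Å

r_n = n²a₀/Z = 1² × 0.5292 / 9
    = 1 × 0.5292 / 9 = 0.05880 Å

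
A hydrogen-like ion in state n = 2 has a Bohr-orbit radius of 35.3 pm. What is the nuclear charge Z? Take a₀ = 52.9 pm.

r_n = n²a₀/Z ⇒ Z = n²a₀/r = 2² × 52.9 / 35.3 ≈ 5.99
Z = 6

6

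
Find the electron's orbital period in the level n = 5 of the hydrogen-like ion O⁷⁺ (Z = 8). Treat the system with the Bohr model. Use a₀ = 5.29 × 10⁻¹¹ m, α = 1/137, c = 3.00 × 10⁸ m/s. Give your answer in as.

r = n²a₀/Z = 5²·5.29 × 10⁻¹¹/8 = 1.65 × 10⁻¹⁰ m
v = Zαc/n = 8·0.00730·3.00 × 10⁸/5 = 3.50 × 10⁶ m/s
T = 2πr/v = 2.96 × 10⁻¹⁶ s = 296 as

296 as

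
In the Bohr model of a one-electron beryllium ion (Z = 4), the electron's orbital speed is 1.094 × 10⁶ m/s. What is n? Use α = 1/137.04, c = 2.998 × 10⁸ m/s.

8

v_n = Zαc/n ⇒ n = Zαc/v = 4 × 0.007297 × 2.998 × 10⁸ / 1.094 × 10⁶ ≈ 8.00
n = 8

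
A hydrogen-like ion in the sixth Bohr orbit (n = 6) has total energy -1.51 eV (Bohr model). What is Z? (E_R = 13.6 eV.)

E_n = −E_R Z²/n² ⇒ Z² = −E_n n²/E_R = 1.51 × 6² / 13.6 ≈ 4.00
Z = 2

2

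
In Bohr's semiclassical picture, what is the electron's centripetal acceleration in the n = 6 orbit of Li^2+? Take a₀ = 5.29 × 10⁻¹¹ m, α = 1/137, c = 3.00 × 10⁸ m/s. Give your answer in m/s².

1.89 × 10²¹ m/s²

r = n²a₀/Z = 6.35 × 10⁻¹⁰ m, v = Zαc/n = 1.09 × 10⁶ m/s
a = v²/r = (1.09 × 10⁶)² / 6.35 × 10⁻¹⁰ = 1.89 × 10²¹ m/s²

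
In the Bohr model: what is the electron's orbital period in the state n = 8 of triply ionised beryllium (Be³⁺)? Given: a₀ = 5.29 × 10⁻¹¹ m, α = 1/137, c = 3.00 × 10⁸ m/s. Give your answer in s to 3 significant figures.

4.86 × 10⁻¹⁵ s

r = n²a₀/Z = 8²·5.29 × 10⁻¹¹/4 = 8.46 × 10⁻¹⁰ m
v = Zαc/n = 4·0.00730·3.00 × 10⁸/8 = 1.09 × 10⁶ m/s
T = 2πr/v = 4.86 × 10⁻¹⁵ s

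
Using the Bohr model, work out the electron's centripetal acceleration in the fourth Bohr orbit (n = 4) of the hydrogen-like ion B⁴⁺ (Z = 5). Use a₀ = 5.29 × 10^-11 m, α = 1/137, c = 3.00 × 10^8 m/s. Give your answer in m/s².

4.43 × 10^22 m/s²

r = n²a₀/Z = 1.69 × 10^-10 m, v = Zαc/n = 2.74 × 10^6 m/s
a = v²/r = (2.74 × 10^6)² / 1.69 × 10^-10 = 4.43 × 10^22 m/s²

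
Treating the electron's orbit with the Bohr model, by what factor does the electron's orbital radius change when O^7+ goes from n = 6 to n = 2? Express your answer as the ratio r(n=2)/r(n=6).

r ∝ Z^-1 · n^2; with Z fixed, r ∝ n^2.
r(n=2)/r(n=6) = (2/6)^2 = 1/9

1/9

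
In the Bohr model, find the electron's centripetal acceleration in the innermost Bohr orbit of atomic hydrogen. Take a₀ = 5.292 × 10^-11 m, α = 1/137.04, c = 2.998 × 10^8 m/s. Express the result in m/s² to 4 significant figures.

r = n²a₀/Z = 5.292 × 10^-11 m, v = Zαc/n = 2.188 × 10^6 m/s
a = v²/r = (2.188 × 10^6)² / 5.292 × 10^-11 = 9.044 × 10^22 m/s²

9.044 × 10^22 m/s²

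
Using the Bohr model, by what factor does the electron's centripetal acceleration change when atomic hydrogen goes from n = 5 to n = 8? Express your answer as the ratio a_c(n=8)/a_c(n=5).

a_c ∝ Z^3 · n^-4; with Z fixed, a_c ∝ n^-4.
a_c(n=8)/a_c(n=5) = (8/5)^-4 = 625/4096

625/4096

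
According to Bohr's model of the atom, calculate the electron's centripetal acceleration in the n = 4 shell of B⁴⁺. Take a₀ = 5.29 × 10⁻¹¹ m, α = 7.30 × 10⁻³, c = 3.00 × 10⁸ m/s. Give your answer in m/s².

4.43 × 10²² m/s²

r = n²a₀/Z = 1.69 × 10⁻¹⁰ m, v = Zαc/n = 2.74 × 10⁶ m/s
a = v²/r = (2.74 × 10⁶)² / 1.69 × 10⁻¹⁰ = 4.43 × 10²² m/s²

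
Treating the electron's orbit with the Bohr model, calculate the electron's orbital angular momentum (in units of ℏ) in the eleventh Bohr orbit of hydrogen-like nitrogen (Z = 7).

L_n = nℏ, so L/ℏ = n = 11.

11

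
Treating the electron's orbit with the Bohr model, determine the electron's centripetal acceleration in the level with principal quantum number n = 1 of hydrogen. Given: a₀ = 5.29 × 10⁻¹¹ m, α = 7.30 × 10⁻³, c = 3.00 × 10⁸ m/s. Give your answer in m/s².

r = n²a₀/Z = 5.29 × 10⁻¹¹ m, v = Zαc/n = 2.19 × 10⁶ m/s
a = v²/r = (2.19 × 10⁶)² / 5.29 × 10⁻¹¹ = 9.07 × 10²² m/s²

9.07 × 10²² m/s²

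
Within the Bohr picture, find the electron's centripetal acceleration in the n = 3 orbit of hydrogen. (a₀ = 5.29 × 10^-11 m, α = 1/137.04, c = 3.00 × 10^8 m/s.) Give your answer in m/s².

r = n²a₀/Z = 4.76 × 10^-10 m, v = Zαc/n = 7.30 × 10^5 m/s
a = v²/r = (7.30 × 10^5)² / 4.76 × 10^-10 = 1.12 × 10^21 m/s²

1.12 × 10^21 m/s²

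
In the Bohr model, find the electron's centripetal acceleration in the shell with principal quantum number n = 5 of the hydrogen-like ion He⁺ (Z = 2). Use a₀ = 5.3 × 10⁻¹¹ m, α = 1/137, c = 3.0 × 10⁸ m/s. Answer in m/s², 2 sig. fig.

1.2 × 10²¹ m/s²

r = n²a₀/Z = 6.6 × 10⁻¹⁰ m, v = Zαc/n = 8.8 × 10⁵ m/s
a = v²/r = (8.8 × 10⁵)² / 6.6 × 10⁻¹⁰ = 1.2 × 10²¹ m/s²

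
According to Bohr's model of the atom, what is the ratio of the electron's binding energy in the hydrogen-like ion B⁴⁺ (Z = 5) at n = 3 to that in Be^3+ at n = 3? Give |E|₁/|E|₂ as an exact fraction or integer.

|E| ∝ Z^2 · n^-2
|E|₁/|E|₂ = (5/4)^2 · (3/3)^-2 = 25/16

25/16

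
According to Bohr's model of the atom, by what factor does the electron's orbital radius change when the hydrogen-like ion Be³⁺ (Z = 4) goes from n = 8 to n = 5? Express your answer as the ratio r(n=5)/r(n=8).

r ∝ Z^-1 · n^2; with Z fixed, r ∝ n^2.
r(n=5)/r(n=8) = (5/8)^2 = 25/64

25/64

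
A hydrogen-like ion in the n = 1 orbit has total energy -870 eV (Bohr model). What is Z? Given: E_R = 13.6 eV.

E_n = −E_R Z²/n² ⇒ Z² = −E_n n²/E_R = 870 × 1² / 13.6 ≈ 63.97
Z = 8

8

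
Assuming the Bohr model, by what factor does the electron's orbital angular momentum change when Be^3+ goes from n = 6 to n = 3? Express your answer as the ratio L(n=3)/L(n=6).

1/2

L = nℏ depends only on n, so L ∝ n.
L(n=3)/L(n=6) = (3/6)^1 = 1/2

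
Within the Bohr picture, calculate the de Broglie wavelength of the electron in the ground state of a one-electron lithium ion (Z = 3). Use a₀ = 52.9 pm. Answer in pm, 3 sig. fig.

111 pm

The Bohr quantisation condition is nλ = 2πr_n.
r_n = n²a₀/Z = 17.6 pm
λ = 2πr_n/n = 2π·17.6/1 = 111 pm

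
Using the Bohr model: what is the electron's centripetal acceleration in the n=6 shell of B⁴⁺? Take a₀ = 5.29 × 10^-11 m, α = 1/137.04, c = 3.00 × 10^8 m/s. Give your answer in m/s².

8.74 × 10^21 m/s²

r = n²a₀/Z = 3.81 × 10^-10 m, v = Zαc/n = 1.82 × 10^6 m/s
a = v²/r = (1.82 × 10^6)² / 3.81 × 10^-10 = 8.74 × 10^21 m/s²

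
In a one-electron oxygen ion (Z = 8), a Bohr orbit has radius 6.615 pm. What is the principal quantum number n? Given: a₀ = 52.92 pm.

1

r_n = n²a₀/Z ⇒ n² = rZ/a₀ = 6.615 × 8 / 52.92 ≈ 1.00
n = 1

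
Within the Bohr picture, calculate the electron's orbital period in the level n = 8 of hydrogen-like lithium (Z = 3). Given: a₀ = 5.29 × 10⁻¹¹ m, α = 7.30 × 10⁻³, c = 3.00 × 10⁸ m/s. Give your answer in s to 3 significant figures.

r = n²a₀/Z = 8²·5.29 × 10⁻¹¹/3 = 1.13 × 10⁻⁹ m
v = Zαc/n = 3·0.00730·3.00 × 10⁸/8 = 8.21 × 10⁵ m/s
T = 2πr/v = 8.63 × 10⁻¹⁵ s

8.63 × 10⁻¹⁵ s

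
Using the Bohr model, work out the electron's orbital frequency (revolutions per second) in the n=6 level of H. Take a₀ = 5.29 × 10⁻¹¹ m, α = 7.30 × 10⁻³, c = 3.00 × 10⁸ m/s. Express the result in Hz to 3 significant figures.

r = n²a₀/Z = 1.90 × 10⁻⁹ m, v = Zαc/n = 3.65 × 10⁵ m/s
f = v/(2πr) = 3.05 × 10¹³ Hz

3.05 × 10¹³ Hz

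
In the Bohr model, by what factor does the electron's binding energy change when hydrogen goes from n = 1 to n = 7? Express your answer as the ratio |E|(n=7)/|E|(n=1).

1/49

|E| ∝ Z^2 · n^-2; with Z fixed, |E| ∝ n^-2.
|E|(n=7)/|E|(n=1) = (7/1)^-2 = 1/49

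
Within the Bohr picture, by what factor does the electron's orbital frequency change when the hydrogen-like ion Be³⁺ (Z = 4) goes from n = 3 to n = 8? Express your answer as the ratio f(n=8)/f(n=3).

27/512

f ∝ Z^2 · n^-3; with Z fixed, f ∝ n^-3.
f(n=8)/f(n=3) = (8/3)^-3 = 27/512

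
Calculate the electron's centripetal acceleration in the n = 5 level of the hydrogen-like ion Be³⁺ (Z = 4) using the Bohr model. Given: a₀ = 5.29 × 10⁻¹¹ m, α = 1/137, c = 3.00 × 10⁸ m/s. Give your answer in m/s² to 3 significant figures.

9.28 × 10²¹ m/s²

r = n²a₀/Z = 3.31 × 10⁻¹⁰ m, v = Zαc/n = 1.75 × 10⁶ m/s
a = v²/r = (1.75 × 10⁶)² / 3.31 × 10⁻¹⁰ = 9.28 × 10²¹ m/s²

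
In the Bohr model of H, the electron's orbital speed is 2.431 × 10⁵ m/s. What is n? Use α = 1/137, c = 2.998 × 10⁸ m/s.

9

v_n = Zαc/n ⇒ n = Zαc/v = 1 × 0.007299 × 2.998 × 10⁸ / 2.431 × 10⁵ ≈ 9.00
n = 9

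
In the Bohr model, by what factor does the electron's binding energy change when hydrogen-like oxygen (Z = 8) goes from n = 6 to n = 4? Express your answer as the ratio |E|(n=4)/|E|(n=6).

|E| ∝ Z^2 · n^-2; with Z fixed, |E| ∝ n^-2.
|E|(n=4)/|E|(n=6) = (4/6)^-2 = 9/4

9/4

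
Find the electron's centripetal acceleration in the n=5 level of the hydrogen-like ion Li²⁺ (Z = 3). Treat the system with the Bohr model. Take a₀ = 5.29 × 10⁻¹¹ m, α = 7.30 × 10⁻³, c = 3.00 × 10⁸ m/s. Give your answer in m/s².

r = n²a₀/Z = 4.41 × 10⁻¹⁰ m, v = Zαc/n = 1.31 × 10⁶ m/s
a = v²/r = (1.31 × 10⁶)² / 4.41 × 10⁻¹⁰ = 3.92 × 10²¹ m/s²

3.92 × 10²¹ m/s²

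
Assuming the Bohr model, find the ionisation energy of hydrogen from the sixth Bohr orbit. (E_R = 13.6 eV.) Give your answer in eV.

E_n = −E_R·Z²/n² = −13.6 × 1²/6² eV = -0.378 eV
Ionisation energy = −E_n = 0.378 eV

0.378 eV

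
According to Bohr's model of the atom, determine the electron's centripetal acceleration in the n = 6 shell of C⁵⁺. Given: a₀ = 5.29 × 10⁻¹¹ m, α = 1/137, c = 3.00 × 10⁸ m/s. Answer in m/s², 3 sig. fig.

1.51 × 10²² m/s²

r = n²a₀/Z = 3.17 × 10⁻¹⁰ m, v = Zαc/n = 2.19 × 10⁶ m/s
a = v²/r = (2.19 × 10⁶)² / 3.17 × 10⁻¹⁰ = 1.51 × 10²² m/s²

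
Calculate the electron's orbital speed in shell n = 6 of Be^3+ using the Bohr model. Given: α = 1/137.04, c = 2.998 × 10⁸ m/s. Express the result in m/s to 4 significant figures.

1.458 × 10⁶ m/s

v_n = Zαc/n = 4 × 0.007297 × 2.998 × 10⁸ / 6
    = 1.458 × 10⁶ m/s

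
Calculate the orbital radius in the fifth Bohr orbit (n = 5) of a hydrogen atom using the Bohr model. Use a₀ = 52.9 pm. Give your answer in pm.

r_n = n²a₀/Z = 5² × 52.9 / 1
    = 25 × 52.9 / 1 = 1320 pm

1320 pm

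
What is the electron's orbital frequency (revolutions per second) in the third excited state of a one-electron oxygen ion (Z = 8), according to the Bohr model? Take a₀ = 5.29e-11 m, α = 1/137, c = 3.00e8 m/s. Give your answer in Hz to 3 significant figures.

r = n²a₀/Z = 1.06e-10 m, v = Zαc/n = 4.38e6 m/s
f = v/(2πr) = 6.59e15 Hz

6.59e15 Hz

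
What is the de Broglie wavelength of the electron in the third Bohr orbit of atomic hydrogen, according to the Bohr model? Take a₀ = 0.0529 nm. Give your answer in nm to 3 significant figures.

The Bohr quantisation condition is nλ = 2πr_n.
r_n = n²a₀/Z = 0.476 nm
λ = 2πr_n/n = 2π·0.476/3 = 0.997 nm

0.997 nm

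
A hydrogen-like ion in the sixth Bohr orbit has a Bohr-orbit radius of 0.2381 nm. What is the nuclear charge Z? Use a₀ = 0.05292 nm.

8

r_n = n²a₀/Z ⇒ Z = n²a₀/r = 6² × 0.05292 / 0.2381 ≈ 8.00
Z = 8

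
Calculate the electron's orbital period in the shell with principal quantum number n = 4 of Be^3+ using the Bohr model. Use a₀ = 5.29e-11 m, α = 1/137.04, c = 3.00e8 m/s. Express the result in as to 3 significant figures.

607 as

r = n²a₀/Z = 4²·5.29e-11/4 = 2.12e-10 m
v = Zαc/n = 4·0.00730·3.00e8/4 = 2.19e6 m/s
T = 2πr/v = 6.07e-16 s = 607 as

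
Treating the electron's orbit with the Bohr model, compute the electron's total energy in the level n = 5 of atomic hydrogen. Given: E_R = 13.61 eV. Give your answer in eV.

E_n = −E_R·Z²/n² = −13.61 × 1²/5² = -0.5444 eV

-0.5444 eV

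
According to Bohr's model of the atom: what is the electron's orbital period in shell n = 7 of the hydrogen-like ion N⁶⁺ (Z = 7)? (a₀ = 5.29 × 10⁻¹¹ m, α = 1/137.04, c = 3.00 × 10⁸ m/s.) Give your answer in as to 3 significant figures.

1060 as

r = n²a₀/Z = 7²·5.29 × 10⁻¹¹/7 = 3.70 × 10⁻¹⁰ m
v = Zαc/n = 7·0.00730·3.00 × 10⁸/7 = 2.19 × 10⁶ m/s
T = 2πr/v = 1.06 × 10⁻¹⁵ s = 1060 as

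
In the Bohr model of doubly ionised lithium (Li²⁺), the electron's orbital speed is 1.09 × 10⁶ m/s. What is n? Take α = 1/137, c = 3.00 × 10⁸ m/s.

6

v_n = Zαc/n ⇒ n = Zαc/v = 3 × 0.00730 × 3.00 × 10⁸ / 1.09 × 10⁶ ≈ 6.03
n = 6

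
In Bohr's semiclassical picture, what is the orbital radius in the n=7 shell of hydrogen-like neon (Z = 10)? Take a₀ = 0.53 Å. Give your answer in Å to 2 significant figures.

2.6 Å

r_n = n²a₀/Z = 7² × 0.53 / 10
    = 49 × 0.53 / 10 = 2.6 Å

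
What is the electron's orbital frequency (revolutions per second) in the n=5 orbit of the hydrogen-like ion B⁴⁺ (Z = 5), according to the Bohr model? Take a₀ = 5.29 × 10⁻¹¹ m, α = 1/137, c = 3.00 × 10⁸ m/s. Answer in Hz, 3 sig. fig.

r = n²a₀/Z = 2.64 × 10⁻¹⁰ m, v = Zαc/n = 2.19 × 10⁶ m/s
f = v/(2πr) = 1.32 × 10¹⁵ Hz

1.32 × 10¹⁵ Hz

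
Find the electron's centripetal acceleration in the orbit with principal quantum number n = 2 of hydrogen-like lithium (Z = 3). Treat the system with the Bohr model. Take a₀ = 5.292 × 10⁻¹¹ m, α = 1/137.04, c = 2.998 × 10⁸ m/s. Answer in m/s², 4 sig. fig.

1.526 × 10²³ m/s²

r = n²a₀/Z = 7.056 × 10⁻¹¹ m, v = Zαc/n = 3.282 × 10⁶ m/s
a = v²/r = (3.282 × 10⁶)² / 7.056 × 10⁻¹¹ = 1.526 × 10²³ m/s²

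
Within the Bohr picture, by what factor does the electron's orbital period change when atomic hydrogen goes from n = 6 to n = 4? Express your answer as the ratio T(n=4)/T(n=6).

T ∝ Z^-2 · n^3; with Z fixed, T ∝ n^3.
T(n=4)/T(n=6) = (4/6)^3 = 8/27

8/27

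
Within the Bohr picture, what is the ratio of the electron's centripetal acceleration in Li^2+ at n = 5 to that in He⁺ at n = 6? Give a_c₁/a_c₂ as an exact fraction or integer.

a_c ∝ Z^3 · n^-4
a_c₁/a_c₂ = (3/2)^3 · (5/6)^-4 = 4374/625

4374/625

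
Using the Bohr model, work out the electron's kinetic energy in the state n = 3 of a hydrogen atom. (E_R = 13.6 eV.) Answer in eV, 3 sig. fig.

1.51 eV

For a Coulomb orbit the virial theorem gives K = −E_n.
E_n = −E_R·Z²/n², so K = E_R·Z²/n² = 13.6 × 1²/3² = 1.51 eV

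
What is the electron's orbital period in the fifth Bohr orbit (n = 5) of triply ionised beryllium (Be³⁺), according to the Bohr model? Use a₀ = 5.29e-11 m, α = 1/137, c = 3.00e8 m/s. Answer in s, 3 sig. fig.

r = n²a₀/Z = 5²·5.29e-11/4 = 3.31e-10 m
v = Zαc/n = 4·0.00730·3.00e8/5 = 1.75e6 m/s
T = 2πr/v = 1.19e-15 s

1.19e-15 s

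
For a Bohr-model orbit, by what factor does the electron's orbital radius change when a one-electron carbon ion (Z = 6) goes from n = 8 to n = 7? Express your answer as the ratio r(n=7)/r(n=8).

49/64

r ∝ Z^-1 · n^2; with Z fixed, r ∝ n^2.
r(n=7)/r(n=8) = (7/8)^2 = 49/64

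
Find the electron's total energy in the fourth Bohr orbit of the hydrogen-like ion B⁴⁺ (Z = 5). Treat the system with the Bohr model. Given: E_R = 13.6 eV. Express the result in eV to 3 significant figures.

E_n = −E_R·Z²/n² = −13.6 × 5²/4² = -21.2 eV

-21.2 eV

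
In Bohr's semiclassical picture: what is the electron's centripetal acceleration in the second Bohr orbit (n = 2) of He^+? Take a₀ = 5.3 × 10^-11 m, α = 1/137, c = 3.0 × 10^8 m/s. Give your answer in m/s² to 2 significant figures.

r = n²a₀/Z = 1.1 × 10^-10 m, v = Zαc/n = 2.2 × 10^6 m/s
a = v²/r = (2.2 × 10^6)² / 1.1 × 10^-10 = 4.5 × 10^22 m/s²

4.5 × 10^22 m/s²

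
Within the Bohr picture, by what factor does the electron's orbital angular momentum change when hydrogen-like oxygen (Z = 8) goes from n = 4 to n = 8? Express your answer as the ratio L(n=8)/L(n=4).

L = nℏ depends only on n, so L ∝ n.
L(n=8)/L(n=4) = (8/4)^1 = 2

2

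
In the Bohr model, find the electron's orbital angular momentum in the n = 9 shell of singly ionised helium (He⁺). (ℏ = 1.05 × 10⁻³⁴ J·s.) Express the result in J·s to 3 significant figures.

L_n = nℏ = 9 × 1.05 × 10⁻³⁴ = 9.45 × 10⁻³⁴ J·s

9.45 × 10⁻³⁴ J·s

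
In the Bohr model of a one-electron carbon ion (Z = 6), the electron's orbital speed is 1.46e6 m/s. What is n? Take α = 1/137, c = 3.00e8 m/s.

9

v_n = Zαc/n ⇒ n = Zαc/v = 6 × 0.00730 × 3.00e8 / 1.46e6 ≈ 9.00
n = 9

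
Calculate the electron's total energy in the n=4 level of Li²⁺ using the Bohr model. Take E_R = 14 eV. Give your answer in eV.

E_n = −E_R·Z²/n² = −14 × 3²/4² = -7.9 eV

-7.9 eV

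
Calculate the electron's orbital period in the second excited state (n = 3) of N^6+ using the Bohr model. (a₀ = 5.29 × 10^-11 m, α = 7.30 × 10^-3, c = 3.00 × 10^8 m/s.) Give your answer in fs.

0.0836 fs

r = n²a₀/Z = 3²·5.29 × 10^-11/7 = 6.80 × 10^-11 m
v = Zαc/n = 7·0.00730·3.00 × 10^8/3 = 5.11 × 10^6 m/s
T = 2πr/v = 8.36 × 10^-17 s = 0.0836 fs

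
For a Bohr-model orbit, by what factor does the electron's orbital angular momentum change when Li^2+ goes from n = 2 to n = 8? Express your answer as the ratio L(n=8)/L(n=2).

4

L = nℏ depends only on n, so L ∝ n.
L(n=8)/L(n=2) = (8/2)^1 = 4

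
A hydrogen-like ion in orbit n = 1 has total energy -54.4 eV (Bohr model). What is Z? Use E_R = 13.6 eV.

E_n = −E_R Z²/n² ⇒ Z² = −E_n n²/E_R = 54.4 × 1² / 13.6 ≈ 4.00
Z = 2

2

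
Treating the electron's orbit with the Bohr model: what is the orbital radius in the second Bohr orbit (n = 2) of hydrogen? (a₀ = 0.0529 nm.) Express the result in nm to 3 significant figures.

r_n = n²a₀/Z = 2² × 0.0529 / 1
    = 4 × 0.0529 / 1 = 0.212 nm

0.212 nm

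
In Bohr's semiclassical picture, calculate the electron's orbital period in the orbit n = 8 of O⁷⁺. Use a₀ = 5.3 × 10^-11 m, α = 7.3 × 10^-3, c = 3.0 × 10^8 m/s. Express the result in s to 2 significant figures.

r = n²a₀/Z = 8²·5.3 × 10^-11/8 = 4.2 × 10^-10 m
v = Zαc/n = 8·0.0073·3.0 × 10^8/8 = 2.2 × 10^6 m/s
T = 2πr/v = 1.2 × 10^-15 s

1.2 × 10^-15 s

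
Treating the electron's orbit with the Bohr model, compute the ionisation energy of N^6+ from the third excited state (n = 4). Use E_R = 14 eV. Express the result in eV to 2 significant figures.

E_n = −E_R·Z²/n² = −14 × 7²/4² eV = -43 eV
Ionisation energy = −E_n = 43 eV

43 eV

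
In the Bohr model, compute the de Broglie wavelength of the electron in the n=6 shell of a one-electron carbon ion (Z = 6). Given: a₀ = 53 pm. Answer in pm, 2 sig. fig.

330 pm

The Bohr quantisation condition is nλ = 2πr_n.
r_n = n²a₀/Z = 320 pm
λ = 2πr_n/n = 2π·320/6 = 330 pm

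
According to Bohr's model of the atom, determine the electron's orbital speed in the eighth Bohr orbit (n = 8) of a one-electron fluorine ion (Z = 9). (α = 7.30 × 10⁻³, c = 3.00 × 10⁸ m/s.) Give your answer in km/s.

2460 km/s

v_n = Zαc/n = 9 × 0.00730 × 3.00 × 10⁸ / 8
    = 2460 km/s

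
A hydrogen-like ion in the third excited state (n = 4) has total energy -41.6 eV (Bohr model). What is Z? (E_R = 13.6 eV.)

E_n = −E_R Z²/n² ⇒ Z² = −E_n n²/E_R = 41.6 × 4² / 13.6 ≈ 48.94
Z = 7

7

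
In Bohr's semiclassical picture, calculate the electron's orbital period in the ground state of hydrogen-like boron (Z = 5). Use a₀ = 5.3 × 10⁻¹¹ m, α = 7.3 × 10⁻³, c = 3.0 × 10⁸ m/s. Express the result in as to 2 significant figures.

r = n²a₀/Z = 1²·5.3 × 10⁻¹¹/5 = 1.1 × 10⁻¹¹ m
v = Zαc/n = 5·0.0073·3.0 × 10⁸/1 = 1.1 × 10⁷ m/s
T = 2πr/v = 6.1 × 10⁻¹⁸ s = 6.1 as

6.1 as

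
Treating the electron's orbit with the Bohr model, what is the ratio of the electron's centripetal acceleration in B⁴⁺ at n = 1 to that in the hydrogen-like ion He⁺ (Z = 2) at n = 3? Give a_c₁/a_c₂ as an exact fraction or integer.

a_c ∝ Z^3 · n^-4
a_c₁/a_c₂ = (5/2)^3 · (1/3)^-4 = 10125/8

10125/8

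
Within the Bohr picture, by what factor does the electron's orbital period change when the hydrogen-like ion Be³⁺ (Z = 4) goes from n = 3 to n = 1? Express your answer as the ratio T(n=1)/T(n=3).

T ∝ Z^-2 · n^3; with Z fixed, T ∝ n^3.
T(n=1)/T(n=3) = (1/3)^3 = 1/27

1/27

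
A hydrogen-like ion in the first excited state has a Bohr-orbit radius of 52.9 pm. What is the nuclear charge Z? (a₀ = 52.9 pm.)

4

r_n = n²a₀/Z ⇒ Z = n²a₀/r = 2² × 52.9 / 52.9 ≈ 4.00
Z = 4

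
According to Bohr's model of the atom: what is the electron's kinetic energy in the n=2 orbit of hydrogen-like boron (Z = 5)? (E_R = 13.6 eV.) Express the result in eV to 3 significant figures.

85.0 eV

For a Coulomb orbit the virial theorem gives K = −E_n.
E_n = −E_R·Z²/n², so K = E_R·Z²/n² = 13.6 × 5²/2² = 85.0 eV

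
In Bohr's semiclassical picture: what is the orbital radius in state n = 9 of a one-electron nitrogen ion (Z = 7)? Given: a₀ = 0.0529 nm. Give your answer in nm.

0.612 nm

r_n = n²a₀/Z = 9² × 0.0529 / 7
    = 81 × 0.0529 / 7 = 0.612 nm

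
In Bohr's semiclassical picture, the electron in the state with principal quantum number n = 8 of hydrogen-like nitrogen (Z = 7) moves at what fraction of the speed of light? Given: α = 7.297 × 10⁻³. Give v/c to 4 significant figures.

0.006385

v_n = Zαc/n, so v/c = Zα/n = 7 × 0.007297 / 8 = 0.006385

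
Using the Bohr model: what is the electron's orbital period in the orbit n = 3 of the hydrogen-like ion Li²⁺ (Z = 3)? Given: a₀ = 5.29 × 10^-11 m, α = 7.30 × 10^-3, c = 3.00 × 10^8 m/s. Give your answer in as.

r = n²a₀/Z = 3²·5.29 × 10^-11/3 = 1.59 × 10^-10 m
v = Zαc/n = 3·0.00730·3.00 × 10^8/3 = 2.19 × 10^6 m/s
T = 2πr/v = 4.55 × 10^-16 s = 455 as

455 as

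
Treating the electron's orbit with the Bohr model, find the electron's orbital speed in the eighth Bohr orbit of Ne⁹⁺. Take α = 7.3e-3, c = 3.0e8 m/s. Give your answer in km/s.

2700 km/s

v_n = Zαc/n = 10 × 0.0073 × 3.0e8 / 8
    = 2700 km/s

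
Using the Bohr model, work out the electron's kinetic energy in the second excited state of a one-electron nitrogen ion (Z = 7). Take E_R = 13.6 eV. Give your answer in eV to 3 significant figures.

For a Coulomb orbit the virial theorem gives K = −E_n.
E_n = −E_R·Z²/n², so K = E_R·Z²/n² = 13.6 × 7²/3² = 74.0 eV

74.0 eV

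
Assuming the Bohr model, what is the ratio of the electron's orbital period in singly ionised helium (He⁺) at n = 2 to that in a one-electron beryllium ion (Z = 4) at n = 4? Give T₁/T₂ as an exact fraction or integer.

1/2

T ∝ Z^-2 · n^3
T₁/T₂ = (2/4)^-2 · (2/4)^3 = 1/2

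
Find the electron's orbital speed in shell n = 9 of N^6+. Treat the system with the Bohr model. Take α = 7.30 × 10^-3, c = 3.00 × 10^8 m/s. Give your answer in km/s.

v_n = Zαc/n = 7 × 0.00730 × 3.00 × 10^8 / 9
    = 1700 km/s

1700 km/s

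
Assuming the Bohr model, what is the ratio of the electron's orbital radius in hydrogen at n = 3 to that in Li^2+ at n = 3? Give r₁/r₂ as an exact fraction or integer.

3

r ∝ Z^-1 · n^2
r₁/r₂ = (1/3)^-1 · (3/3)^2 = 3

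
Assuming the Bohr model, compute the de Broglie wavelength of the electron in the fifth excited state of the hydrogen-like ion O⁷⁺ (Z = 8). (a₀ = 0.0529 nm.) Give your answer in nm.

0.249 nm

The Bohr quantisation condition is nλ = 2πr_n.
r_n = n²a₀/Z = 0.238 nm
λ = 2πr_n/n = 2π·0.238/6 = 0.249 nm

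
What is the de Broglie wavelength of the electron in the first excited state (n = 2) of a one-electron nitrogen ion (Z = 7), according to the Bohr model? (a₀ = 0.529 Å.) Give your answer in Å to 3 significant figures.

0.950 Å

The Bohr quantisation condition is nλ = 2πr_n.
r_n = n²a₀/Z = 0.302 Å
λ = 2πr_n/n = 2π·0.302/2 = 0.950 Å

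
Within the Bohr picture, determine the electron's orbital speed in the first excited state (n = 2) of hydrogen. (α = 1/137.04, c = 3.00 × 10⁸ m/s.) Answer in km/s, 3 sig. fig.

v_n = Zαc/n = 1 × 0.00730 × 3.00 × 10⁸ / 2
    = 1090 km/s

1090 km/s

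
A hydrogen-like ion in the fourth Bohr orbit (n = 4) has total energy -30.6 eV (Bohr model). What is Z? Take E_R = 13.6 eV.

E_n = −E_R Z²/n² ⇒ Z² = −E_n n²/E_R = 30.6 × 4² / 13.6 ≈ 36.00
Z = 6

6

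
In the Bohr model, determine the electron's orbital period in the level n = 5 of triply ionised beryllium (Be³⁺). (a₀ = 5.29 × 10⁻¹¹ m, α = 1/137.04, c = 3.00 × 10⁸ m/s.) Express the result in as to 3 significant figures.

r = n²a₀/Z = 5²·5.29 × 10⁻¹¹/4 = 3.31 × 10⁻¹⁰ m
v = Zαc/n = 4·0.00730·3.00 × 10⁸/5 = 1.75 × 10⁶ m/s
T = 2πr/v = 1.19 × 10⁻¹⁵ s = 1190 as

1190 as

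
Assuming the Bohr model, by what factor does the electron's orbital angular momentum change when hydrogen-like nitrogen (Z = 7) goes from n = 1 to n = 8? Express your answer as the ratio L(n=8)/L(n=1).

8

L = nℏ depends only on n, so L ∝ n.
L(n=8)/L(n=1) = (8/1)^1 = 8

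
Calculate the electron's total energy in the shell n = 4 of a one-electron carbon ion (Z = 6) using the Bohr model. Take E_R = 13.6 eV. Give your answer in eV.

-30.6 eV

E_n = −E_R·Z²/n² = −13.6 × 6²/4² = -30.6 eV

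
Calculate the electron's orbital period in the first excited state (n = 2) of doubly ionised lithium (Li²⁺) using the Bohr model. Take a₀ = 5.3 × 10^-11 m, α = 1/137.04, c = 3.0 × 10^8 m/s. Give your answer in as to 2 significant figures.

r = n²a₀/Z = 2²·5.3 × 10^-11/3 = 7.1 × 10^-11 m
v = Zαc/n = 3·0.0073·3.0 × 10^8/2 = 3.3 × 10^6 m/s
T = 2πr/v = 1.4 × 10^-16 s = 140 as

140 as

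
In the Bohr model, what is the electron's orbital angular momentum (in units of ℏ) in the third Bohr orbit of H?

3

L_n = nℏ, so L/ℏ = n = 3.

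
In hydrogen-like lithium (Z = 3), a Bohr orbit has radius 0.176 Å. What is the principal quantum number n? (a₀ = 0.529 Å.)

1

r_n = n²a₀/Z ⇒ n² = rZ/a₀ = 0.176 × 3 / 0.529 ≈ 1.00
n = 1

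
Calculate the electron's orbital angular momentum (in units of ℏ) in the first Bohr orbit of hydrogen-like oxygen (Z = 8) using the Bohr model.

1

L_n = nℏ, so L/ℏ = n = 1.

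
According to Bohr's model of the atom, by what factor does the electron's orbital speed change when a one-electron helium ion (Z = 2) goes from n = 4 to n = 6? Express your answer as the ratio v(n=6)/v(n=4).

2/3

v ∝ Z^1 · n^-1; with Z fixed, v ∝ n^-1.
v(n=6)/v(n=4) = (6/4)^-1 = 2/3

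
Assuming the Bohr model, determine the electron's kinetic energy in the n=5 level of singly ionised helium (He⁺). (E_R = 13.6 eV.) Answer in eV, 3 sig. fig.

2.18 eV

For a Coulomb orbit the virial theorem gives K = −E_n.
E_n = −E_R·Z²/n², so K = E_R·Z²/n² = 13.6 × 2²/5² = 2.18 eV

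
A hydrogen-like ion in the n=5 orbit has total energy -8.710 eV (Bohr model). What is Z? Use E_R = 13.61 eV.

E_n = −E_R Z²/n² ⇒ Z² = −E_n n²/E_R = 8.710 × 5² / 13.61 ≈ 16.00
Z = 4

4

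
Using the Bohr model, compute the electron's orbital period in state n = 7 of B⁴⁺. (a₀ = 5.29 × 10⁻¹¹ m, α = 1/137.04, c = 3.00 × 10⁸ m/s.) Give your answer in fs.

2.08 fs

r = n²a₀/Z = 7²·5.29 × 10⁻¹¹/5 = 5.18 × 10⁻¹⁰ m
v = Zαc/n = 5·0.00730·3.00 × 10⁸/7 = 1.56 × 10⁶ m/s
T = 2πr/v = 2.08 × 10⁻¹⁵ s = 2.08 fs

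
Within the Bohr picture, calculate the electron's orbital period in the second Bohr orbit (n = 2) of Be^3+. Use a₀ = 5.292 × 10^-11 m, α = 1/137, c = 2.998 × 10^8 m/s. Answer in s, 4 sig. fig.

7.597 × 10^-17 s

r = n²a₀/Z = 2²·5.292 × 10^-11/4 = 5.292 × 10^-11 m
v = Zαc/n = 4·0.007299·2.998 × 10^8/2 = 4.377 × 10^6 m/s
T = 2πr/v = 7.597 × 10^-17 s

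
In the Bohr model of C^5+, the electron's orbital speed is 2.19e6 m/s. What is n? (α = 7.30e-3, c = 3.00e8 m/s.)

6

v_n = Zαc/n ⇒ n = Zαc/v = 6 × 0.00730 × 3.00e8 / 2.19e6 ≈ 6.00
n = 6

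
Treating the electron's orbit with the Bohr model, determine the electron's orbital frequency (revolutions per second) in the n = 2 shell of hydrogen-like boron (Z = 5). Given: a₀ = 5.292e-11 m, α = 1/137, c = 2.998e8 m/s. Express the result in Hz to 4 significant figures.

2.057e16 Hz

r = n²a₀/Z = 4.234e-11 m, v = Zαc/n = 5.471e6 m/s
f = v/(2πr) = 2.057e16 Hz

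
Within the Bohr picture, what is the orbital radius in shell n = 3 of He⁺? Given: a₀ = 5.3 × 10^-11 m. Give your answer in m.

r_n = n²a₀/Z = 3² × 5.3 × 10^-11 / 2
    = 9 × 5.3 × 10^-11 / 2 = 2.4 × 10^-10 m

2.4 × 10^-10 m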